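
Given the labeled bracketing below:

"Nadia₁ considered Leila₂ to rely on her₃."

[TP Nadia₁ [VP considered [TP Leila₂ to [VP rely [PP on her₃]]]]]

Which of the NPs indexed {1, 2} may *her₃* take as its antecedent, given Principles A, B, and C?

*her* is a pronoun, so Principle B applies: it must be free in its binding domain.
Binding domain of *her₃*: the embedded TP, whose subject is Leila₂.
*Nadia₁* c-commands the pronoun but from outside its binding domain, and is not c-commanded by it → coindexation permitted.
*Leila₂* c-commands the pronoun within its binding domain → coindexation would violate Principle B.

{1}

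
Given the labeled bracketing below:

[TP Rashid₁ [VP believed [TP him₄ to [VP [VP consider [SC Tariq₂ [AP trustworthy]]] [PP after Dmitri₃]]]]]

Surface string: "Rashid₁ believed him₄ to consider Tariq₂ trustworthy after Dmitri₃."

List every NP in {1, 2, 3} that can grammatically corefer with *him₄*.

*him* is a pronoun, so Principle B applies: it must be free in its binding domain.
Binding domain of *him₄*: the matrix TP, whose subject is Rashid₁.
*Rashid₁* c-commands the pronoun within its binding domain → coindexation would violate Principle B.
*Tariq₂*: the pronoun c-commands this R-expression → coindexation would violate Principle C on *Tariq₂*.
*Dmitri₃*: the pronoun c-commands this R-expression → coindexation would violate Principle C on *Dmitri₃*.

none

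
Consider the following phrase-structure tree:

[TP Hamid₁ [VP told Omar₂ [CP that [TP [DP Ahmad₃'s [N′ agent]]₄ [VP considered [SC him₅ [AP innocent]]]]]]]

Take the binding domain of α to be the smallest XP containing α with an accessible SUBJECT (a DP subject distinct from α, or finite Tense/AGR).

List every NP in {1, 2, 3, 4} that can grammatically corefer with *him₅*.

*him* is a pronoun, so Principle B applies: it must be free in its binding domain.
Binding domain of *him₅*: the embedded TP, whose subject is [Ahmad₃'s agent]₄.
*Hamid₁* c-commands the pronoun but from outside its binding domain, and is not c-commanded by it → coindexation permitted.
*Omar₂* c-commands the pronoun but from outside its binding domain, and is not c-commanded by it → coindexation permitted.
*Ahmad₃* and the pronoun do not c-command one another → neither Principle B nor Principle C is at stake; coindexation permitted.
*[Ahmad₃'s agent]₄* c-commands the pronoun within its binding domain → coindexation would violate Principle B.

{1, 2, 3}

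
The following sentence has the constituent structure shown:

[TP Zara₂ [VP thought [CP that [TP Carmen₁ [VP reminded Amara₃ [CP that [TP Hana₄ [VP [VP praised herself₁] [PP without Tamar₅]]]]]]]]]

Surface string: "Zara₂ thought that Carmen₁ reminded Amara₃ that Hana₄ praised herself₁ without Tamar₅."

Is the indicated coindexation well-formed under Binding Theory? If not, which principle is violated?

Principle A

The two coindexed NPs are *Carmen₁* and *herself₁*.
*herself₁* is an anaphor. Principle A requires it to be bound within its binding domain — the embedded TP, whose subject is Hana₄.
Within that domain it is c-commanded by *Hana₄*, which does not share its index.
*Carmen₁* does c-command the anaphor, but from outside its binding domain.
The anaphor is unbound in its domain → Principle A violation.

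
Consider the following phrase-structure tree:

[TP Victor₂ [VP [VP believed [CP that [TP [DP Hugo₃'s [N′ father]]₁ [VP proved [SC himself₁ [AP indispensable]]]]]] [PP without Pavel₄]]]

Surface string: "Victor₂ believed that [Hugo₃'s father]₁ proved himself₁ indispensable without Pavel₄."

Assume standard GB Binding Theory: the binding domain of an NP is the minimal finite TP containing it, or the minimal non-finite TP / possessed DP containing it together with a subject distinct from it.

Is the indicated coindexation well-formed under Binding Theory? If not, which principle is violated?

grammatical

The two coindexed NPs are *[Hugo₃'s father]₁* and *himself₁*.
*himself₁* is an anaphor; its binding domain is the embedded TP, whose subject is [Hugo₃'s father]₁. *[Hugo₃'s father]₁* c-commands it within that domain and shares its index, so Principle A is satisfied.
*[Hugo₃'s father]₁* is an R-expression; *himself₁* does not c-command it, and no other NP shares its index, so Principle C is satisfied.
All principles are respected.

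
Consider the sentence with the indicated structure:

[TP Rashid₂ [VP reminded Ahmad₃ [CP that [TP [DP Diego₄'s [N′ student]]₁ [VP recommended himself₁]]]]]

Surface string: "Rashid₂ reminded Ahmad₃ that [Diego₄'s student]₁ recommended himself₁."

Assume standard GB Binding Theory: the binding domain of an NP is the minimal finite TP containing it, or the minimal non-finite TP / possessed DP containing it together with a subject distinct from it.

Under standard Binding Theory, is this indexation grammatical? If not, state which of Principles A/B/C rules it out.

grammatical

The two coindexed NPs are *[Diego₄'s student]₁* and *himself₁*.
*himself₁* is an anaphor; its binding domain is the embedded TP, whose subject is [Diego₄'s student]₁. *[Diego₄'s student]₁* c-commands it within that domain and shares its index, so Principle A is satisfied.
*[Diego₄'s student]₁* is an R-expression; *himself₁* does not c-command it, and no other NP shares its index, so Principle C is satisfied.
All principles are respected.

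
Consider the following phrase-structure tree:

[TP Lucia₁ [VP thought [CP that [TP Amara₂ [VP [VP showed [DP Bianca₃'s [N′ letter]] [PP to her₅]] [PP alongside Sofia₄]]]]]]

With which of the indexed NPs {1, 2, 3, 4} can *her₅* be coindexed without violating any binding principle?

*her* is a pronoun, so Principle B applies: it must be free in its binding domain.
Binding domain of *her₅*: the embedded TP, whose subject is Amara₂.
*Lucia₁* c-commands the pronoun but from outside its binding domain, and is not c-commanded by it → coindexation permitted.
*Amara₂* c-commands the pronoun within its binding domain → coindexation would violate Principle B.
*Bianca₃* and the pronoun do not c-command one another → neither Principle B nor Principle C is at stake; coindexation permitted.
*Sofia₄* and the pronoun do not c-command one another → neither Principle B nor Principle C is at stake; coindexation permitted.

{1, 3, 4}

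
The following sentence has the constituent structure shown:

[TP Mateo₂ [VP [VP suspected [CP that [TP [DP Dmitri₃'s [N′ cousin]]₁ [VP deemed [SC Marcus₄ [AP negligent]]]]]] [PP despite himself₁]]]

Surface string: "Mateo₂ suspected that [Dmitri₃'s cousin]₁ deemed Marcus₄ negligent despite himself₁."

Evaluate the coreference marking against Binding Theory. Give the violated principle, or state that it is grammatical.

The two coindexed NPs are *[Dmitri₃'s cousin]₁* and *himself₁*.
*himself₁* is an anaphor. Principle A requires it to be bound within its binding domain — the matrix TP, whose subject is Mateo₂.
Within that domain it is c-commanded by *Mateo₂*, which does not share its index.
*[Dmitri₃'s cousin]₁* does not c-command the anaphor at all.
The anaphor is unbound in its domain → Principle A violation.

Principle A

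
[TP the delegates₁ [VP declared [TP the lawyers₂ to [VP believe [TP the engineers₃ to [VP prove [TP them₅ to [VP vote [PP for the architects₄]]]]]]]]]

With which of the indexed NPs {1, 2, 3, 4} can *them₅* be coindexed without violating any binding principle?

*them* is a pronoun, so Principle B applies: it must be free in its binding domain.
Binding domain of *them₅*: the embedded TP, whose subject is the engineers₃.
*the delegates₁* c-commands the pronoun but from outside its binding domain, and is not c-commanded by it → coindexation permitted.
*the lawyers₂* c-commands the pronoun but from outside its binding domain, and is not c-commanded by it → coindexation permitted.
*the engineers₃* c-commands the pronoun within its binding domain → coindexation would violate Principle B.
*the architects₄*: the pronoun c-commands this R-expression → coindexation would violate Principle C on *the architects₄*.

{1, 2}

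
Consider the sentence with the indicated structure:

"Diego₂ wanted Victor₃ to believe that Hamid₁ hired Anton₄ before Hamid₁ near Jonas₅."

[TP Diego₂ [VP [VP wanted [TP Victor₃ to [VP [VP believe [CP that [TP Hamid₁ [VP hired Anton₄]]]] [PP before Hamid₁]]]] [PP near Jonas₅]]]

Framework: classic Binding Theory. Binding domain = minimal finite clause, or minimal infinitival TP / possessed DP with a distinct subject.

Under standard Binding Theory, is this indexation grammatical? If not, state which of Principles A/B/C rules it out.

grammatical

The two coindexed NPs are *Hamid₁* and *Hamid₁*.
*Hamid₁* is an R-expression; no coindexed NP c-commands it, so Principle C holds.
*Hamid₁* is an R-expression; *Hamid₁* does not c-command it, and no other NP shares its index, so Principle C is satisfied.
All principles are respected.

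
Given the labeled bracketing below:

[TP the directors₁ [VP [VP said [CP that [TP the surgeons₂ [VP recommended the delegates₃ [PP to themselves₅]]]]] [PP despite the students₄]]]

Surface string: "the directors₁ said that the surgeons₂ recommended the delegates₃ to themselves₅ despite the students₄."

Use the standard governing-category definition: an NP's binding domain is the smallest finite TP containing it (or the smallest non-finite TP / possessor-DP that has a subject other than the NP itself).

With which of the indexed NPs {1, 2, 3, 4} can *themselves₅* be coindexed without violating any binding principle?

*themselves* is an anaphor, so Principle A applies: it must be bound in its binding domain.
Binding domain of *themselves₅*: the embedded TP, whose subject is the surgeons₂.
*the directors₁* c-commands the anaphor but is outside its binding domain → cannot satisfy Principle A.
*the surgeons₂* c-commands the anaphor within its binding domain → licit binder.
*the delegates₃* c-commands the anaphor within its binding domain → licit binder.
*the students₄* does not c-command the anaphor → cannot bind it.

{2, 3}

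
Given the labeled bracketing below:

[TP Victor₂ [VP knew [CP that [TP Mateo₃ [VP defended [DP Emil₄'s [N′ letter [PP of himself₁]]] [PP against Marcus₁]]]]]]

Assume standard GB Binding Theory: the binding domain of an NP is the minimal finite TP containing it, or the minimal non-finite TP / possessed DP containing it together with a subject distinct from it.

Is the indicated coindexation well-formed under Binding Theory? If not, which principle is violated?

Principle A

The two coindexed NPs are *Marcus₁* and *himself₁*.
*himself₁* is an anaphor. Principle A requires it to be bound within its binding domain — the possessed DP, whose subject is Emil₄.
Within that domain it is c-commanded by *Emil₄*, which does not share its index.
*Marcus₁* does not c-command the anaphor at all.
The anaphor is unbound in its domain → Principle A violation.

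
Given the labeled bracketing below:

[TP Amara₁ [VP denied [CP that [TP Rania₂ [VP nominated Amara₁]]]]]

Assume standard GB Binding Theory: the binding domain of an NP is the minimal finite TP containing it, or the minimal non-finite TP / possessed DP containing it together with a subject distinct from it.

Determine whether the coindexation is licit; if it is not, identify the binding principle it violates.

The two coindexed NPs are *Amara₁* (the higher occurrence) and *Amara₁* (the lower occurrence).
*Amara₁* (the lower occurrence) is an R-expression. Principle C requires it to be free everywhere.
*Amara₁* (the higher occurrence) c-commands it and carries the same index.
The R-expression is bound → Principle C violation.

Principle C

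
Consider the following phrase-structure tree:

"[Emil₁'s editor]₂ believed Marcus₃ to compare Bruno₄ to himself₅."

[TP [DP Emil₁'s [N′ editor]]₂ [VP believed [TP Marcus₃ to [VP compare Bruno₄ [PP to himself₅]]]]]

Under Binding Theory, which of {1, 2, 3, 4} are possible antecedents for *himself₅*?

*himself* is an anaphor, so Principle A applies: it must be bound in its binding domain.
Binding domain of *himself₅*: the embedded TP, whose subject is Marcus₃.
*Emil₁* does not c-command the anaphor → cannot bind it.
*[Emil₁'s editor]₂* c-commands the anaphor but is outside its binding domain → cannot satisfy Principle A.
*Marcus₃* c-commands the anaphor within its binding domain → licit binder.
*Bruno₄* c-commands the anaphor within its binding domain → licit binder.

{3, 4}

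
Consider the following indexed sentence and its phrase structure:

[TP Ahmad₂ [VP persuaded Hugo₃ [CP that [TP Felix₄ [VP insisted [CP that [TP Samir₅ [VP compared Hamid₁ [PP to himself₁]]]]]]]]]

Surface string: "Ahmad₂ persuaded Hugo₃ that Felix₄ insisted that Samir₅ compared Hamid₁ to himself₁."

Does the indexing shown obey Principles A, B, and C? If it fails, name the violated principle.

The two coindexed NPs are *Hamid₁* and *himself₁*.
*himself₁* is an anaphor; its binding domain is the embedded TP, whose subject is Samir₅. *Hamid₁* c-commands it within that domain and shares its index, so Principle A is satisfied.
*Hamid₁* is an R-expression; *himself₁* does not c-command it, and no other NP shares its index, so Principle C is satisfied.
All principles are respected.

grammatical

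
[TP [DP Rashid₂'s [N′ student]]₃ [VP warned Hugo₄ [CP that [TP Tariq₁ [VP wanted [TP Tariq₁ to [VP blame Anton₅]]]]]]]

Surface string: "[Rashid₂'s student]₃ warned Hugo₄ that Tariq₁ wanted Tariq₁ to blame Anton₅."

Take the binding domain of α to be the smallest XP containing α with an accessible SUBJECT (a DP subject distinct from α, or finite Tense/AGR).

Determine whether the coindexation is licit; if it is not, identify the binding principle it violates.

Principle C

The two coindexed NPs are *Tariq₁* (the higher occurrence) and *Tariq₁* (the lower occurrence).
*Tariq₁* (the lower occurrence) is an R-expression. Principle C requires it to be free everywhere.
*Tariq₁* (the higher occurrence) c-commands it and carries the same index.
The R-expression is bound → Principle C violation.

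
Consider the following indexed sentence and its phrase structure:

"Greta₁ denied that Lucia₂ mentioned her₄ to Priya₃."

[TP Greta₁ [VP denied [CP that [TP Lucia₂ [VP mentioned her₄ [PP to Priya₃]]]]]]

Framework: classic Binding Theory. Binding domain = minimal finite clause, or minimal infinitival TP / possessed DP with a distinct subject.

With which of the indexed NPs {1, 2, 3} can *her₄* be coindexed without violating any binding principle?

{1}

*her* is a pronoun, so Principle B applies: it must be free in its binding domain.
Binding domain of *her₄*: the embedded TP, whose subject is Lucia₂.
*Greta₁* c-commands the pronoun but from outside its binding domain, and is not c-commanded by it → coindexation permitted.
*Lucia₂* c-commands the pronoun within its binding domain → coindexation would violate Principle B.
*Priya₃*: the pronoun c-commands this R-expression → coindexation would violate Principle C on *Priya₃*.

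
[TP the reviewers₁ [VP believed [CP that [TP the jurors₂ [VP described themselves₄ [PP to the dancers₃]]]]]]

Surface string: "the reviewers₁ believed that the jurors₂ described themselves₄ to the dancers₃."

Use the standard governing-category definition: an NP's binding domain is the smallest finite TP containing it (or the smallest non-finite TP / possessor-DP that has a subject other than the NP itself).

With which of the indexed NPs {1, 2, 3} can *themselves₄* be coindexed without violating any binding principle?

{2}

*themselves* is an anaphor, so Principle A applies: it must be bound in its binding domain.
Binding domain of *themselves₄*: the embedded TP, whose subject is the jurors₂.
*the reviewers₁* c-commands the anaphor but is outside its binding domain → cannot satisfy Principle A.
*the jurors₂* c-commands the anaphor within its binding domain → licit binder.
*the dancers₃* does not c-command the anaphor → cannot bind it.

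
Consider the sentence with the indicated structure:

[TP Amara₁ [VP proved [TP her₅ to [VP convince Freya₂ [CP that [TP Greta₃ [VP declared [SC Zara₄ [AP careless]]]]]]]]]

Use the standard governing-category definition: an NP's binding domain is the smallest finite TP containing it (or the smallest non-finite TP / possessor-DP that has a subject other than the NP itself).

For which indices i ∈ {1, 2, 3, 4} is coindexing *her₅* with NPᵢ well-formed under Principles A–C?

*her* is a pronoun, so Principle B applies: it must be free in its binding domain.
Binding domain of *her₅*: the matrix TP, whose subject is Amara₁.
*Amara₁* c-commands the pronoun within its binding domain → coindexation would violate Principle B.
*Freya₂*: the pronoun c-commands this R-expression → coindexation would violate Principle C on *Freya₂*.
*Greta₃*: the pronoun c-commands this R-expression → coindexation would violate Principle C on *Greta₃*.
*Zara₄*: the pronoun c-commands this R-expression → coindexation would violate Principle C on *Zara₄*.

none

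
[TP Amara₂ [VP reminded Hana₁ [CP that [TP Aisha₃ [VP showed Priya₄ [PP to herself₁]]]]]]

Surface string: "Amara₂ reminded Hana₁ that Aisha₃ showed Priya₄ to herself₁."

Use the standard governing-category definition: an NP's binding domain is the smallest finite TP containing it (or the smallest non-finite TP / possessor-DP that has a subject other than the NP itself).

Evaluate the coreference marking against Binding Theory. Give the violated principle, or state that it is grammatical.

Principle A

The two coindexed NPs are *Hana₁* and *herself₁*.
*herself₁* is an anaphor. Principle A requires it to be bound within its binding domain — the embedded TP, whose subject is Aisha₃.
Within that domain it is c-commanded by *Aisha₃*, *Priya₄*, none of which share its index.
*Hana₁* does c-command the anaphor, but from outside its binding domain.
The anaphor is unbound in its domain → Principle A violation.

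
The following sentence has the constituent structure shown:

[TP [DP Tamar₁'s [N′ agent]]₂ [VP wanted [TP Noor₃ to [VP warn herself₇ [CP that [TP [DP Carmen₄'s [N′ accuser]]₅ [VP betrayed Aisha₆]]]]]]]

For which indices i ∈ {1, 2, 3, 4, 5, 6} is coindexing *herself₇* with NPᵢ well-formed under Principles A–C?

{3}

*herself* is an anaphor, so Principle A applies: it must be bound in its binding domain.
Binding domain of *herself₇*: the embedded TP, whose subject is Noor₃.
*Tamar₁* does not c-command the anaphor → cannot bind it.
*[Tamar₁'s agent]₂* c-commands the anaphor but is outside its binding domain → cannot satisfy Principle A.
*Noor₃* c-commands the anaphor within its binding domain → licit binder.
*Carmen₄* does not c-command the anaphor → cannot bind it.
*[Carmen₄'s accuser]₅* does not c-command the anaphor → cannot bind it.
*Aisha₆* does not c-command the anaphor → cannot bind it.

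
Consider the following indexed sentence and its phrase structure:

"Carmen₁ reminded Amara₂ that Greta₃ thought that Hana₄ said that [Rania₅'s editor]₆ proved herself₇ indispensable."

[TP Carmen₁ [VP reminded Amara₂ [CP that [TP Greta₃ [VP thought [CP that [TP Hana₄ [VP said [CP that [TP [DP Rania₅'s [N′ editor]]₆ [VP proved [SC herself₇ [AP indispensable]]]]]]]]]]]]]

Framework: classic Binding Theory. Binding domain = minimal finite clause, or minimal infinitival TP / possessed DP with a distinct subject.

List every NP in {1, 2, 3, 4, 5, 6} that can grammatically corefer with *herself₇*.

*herself* is an anaphor, so Principle A applies: it must be bound in its binding domain.
Binding domain of *herself₇*: the embedded TP, whose subject is [Rania₅'s editor]₆.
*Carmen₁* c-commands the anaphor but is outside its binding domain → cannot satisfy Principle A.
*Amara₂* c-commands the anaphor but is outside its binding domain → cannot satisfy Principle A.
*Greta₃* c-commands the anaphor but is outside its binding domain → cannot satisfy Principle A.
*Hana₄* c-commands the anaphor but is outside its binding domain → cannot satisfy Principle A.
*Rania₅* does not c-command the anaphor → cannot bind it.
*[Rania₅'s editor]₆* c-commands the anaphor within its binding domain → licit binder.

{6}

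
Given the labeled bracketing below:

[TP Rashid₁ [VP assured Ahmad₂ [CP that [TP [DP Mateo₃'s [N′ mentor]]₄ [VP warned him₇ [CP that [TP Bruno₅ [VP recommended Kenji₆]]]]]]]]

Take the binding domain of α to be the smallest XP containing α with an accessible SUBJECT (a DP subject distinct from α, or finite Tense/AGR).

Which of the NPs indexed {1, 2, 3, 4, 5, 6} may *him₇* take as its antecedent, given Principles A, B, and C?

{1, 2, 3}

*him* is a pronoun, so Principle B applies: it must be free in its binding domain.
Binding domain of *him₇*: the embedded TP, whose subject is [Mateo₃'s mentor]₄.
*Rashid₁* c-commands the pronoun but from outside its binding domain, and is not c-commanded by it → coindexation permitted.
*Ahmad₂* c-commands the pronoun but from outside its binding domain, and is not c-commanded by it → coindexation permitted.
*Mateo₃* and the pronoun do not c-command one another → neither Principle B nor Principle C is at stake; coindexation permitted.
*[Mateo₃'s mentor]₄* c-commands the pronoun within its binding domain → coindexation would violate Principle B.
*Bruno₅*: the pronoun c-commands this R-expression → coindexation would violate Principle C on *Bruno₅*.
*Kenji₆*: the pronoun c-commands this R-expression → coindexation would violate Principle C on *Kenji₆*.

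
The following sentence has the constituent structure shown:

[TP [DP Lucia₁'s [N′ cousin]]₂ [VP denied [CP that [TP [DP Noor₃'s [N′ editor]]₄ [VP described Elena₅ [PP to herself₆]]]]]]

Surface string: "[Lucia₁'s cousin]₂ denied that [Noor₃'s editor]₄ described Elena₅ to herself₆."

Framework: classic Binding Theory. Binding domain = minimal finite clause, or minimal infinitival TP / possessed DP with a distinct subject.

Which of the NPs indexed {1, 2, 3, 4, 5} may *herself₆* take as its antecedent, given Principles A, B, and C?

*herself* is an anaphor, so Principle A applies: it must be bound in its binding domain.
Binding domain of *herself₆*: the embedded TP, whose subject is [Noor₃'s editor]₄.
*Lucia₁* does not c-command the anaphor → cannot bind it.
*[Lucia₁'s cousin]₂* c-commands the anaphor but is outside its binding domain → cannot satisfy Principle A.
*Noor₃* does not c-command the anaphor → cannot bind it.
*[Noor₃'s editor]₄* c-commands the anaphor within its binding domain → licit binder.
*Elena₅* c-commands the anaphor within its binding domain → licit binder.

{4, 5}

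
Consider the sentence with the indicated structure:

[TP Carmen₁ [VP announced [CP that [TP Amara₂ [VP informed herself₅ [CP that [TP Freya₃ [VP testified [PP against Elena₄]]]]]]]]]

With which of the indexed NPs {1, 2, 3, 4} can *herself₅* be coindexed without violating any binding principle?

*herself* is an anaphor, so Principle A applies: it must be bound in its binding domain.
Binding domain of *herself₅*: the embedded TP, whose subject is Amara₂.
*Carmen₁* c-commands the anaphor but is outside its binding domain → cannot satisfy Principle A.
*Amara₂* c-commands the anaphor within its binding domain → licit binder.
*Freya₃* does not c-command the anaphor → cannot bind it.
*Elena₄* does not c-command the anaphor → cannot bind it.

{2}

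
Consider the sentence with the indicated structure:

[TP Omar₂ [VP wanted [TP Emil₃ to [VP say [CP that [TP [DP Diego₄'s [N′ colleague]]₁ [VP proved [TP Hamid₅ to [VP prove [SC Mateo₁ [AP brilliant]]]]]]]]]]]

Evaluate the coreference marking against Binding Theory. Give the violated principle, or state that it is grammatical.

The two coindexed NPs are *[Diego₄'s colleague]₁* and *Mateo₁*.
*Mateo₁* is an R-expression. Principle C requires it to be free everywhere.
*[Diego₄'s colleague]₁* c-commands it and carries the same index.
The R-expression is bound → Principle C violation.

Principle C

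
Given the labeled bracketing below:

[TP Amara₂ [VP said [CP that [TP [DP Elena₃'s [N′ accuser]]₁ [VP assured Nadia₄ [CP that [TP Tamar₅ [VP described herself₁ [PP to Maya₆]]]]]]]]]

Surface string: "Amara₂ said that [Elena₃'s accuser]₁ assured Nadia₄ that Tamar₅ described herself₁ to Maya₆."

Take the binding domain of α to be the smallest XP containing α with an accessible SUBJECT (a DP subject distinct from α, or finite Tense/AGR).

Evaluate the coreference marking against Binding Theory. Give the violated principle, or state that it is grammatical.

The two coindexed NPs are *[Elena₃'s accuser]₁* and *herself₁*.
*herself₁* is an anaphor. Principle A requires it to be bound within its binding domain — the embedded TP, whose subject is Tamar₅.
Within that domain it is c-commanded by *Tamar₅*, which does not share its index.
*[Elena₃'s accuser]₁* does c-command the anaphor, but from outside its binding domain.
The anaphor is unbound in its domain → Principle A violation.

Principle A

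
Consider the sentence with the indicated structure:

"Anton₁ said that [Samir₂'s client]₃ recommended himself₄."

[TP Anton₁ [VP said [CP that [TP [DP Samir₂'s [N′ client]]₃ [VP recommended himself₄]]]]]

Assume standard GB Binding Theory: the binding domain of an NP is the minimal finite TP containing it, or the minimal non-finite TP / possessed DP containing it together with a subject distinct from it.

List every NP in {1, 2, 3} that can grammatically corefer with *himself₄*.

{3}

*himself* is an anaphor, so Principle A applies: it must be bound in its binding domain.
Binding domain of *himself₄*: the embedded TP, whose subject is [Samir₂'s client]₃.
*Anton₁* c-commands the anaphor but is outside its binding domain → cannot satisfy Principle A.
*Samir₂* does not c-command the anaphor → cannot bind it.
*[Samir₂'s client]₃* c-commands the anaphor within its binding domain → licit binder.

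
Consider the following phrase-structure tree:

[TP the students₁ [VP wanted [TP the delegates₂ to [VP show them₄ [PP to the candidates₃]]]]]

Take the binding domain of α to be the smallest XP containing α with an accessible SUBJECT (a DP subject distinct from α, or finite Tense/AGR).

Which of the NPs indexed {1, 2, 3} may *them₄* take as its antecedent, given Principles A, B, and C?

*them* is a pronoun, so Principle B applies: it must be free in its binding domain.
Binding domain of *them₄*: the embedded TP, whose subject is the delegates₂.
*the students₁* c-commands the pronoun but from outside its binding domain, and is not c-commanded by it → coindexation permitted.
*the delegates₂* c-commands the pronoun within its binding domain → coindexation would violate Principle B.
*the candidates₃*: the pronoun c-commands this R-expression → coindexation would violate Principle C on *the candidates₃*.

{1}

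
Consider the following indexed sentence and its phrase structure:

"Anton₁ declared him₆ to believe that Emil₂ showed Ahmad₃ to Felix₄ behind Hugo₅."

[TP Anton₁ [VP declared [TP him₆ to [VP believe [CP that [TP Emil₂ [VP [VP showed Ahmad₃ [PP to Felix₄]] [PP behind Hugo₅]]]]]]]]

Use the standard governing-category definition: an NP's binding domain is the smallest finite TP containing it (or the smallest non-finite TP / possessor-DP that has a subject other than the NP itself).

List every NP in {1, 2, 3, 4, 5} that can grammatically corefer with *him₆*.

none

*him* is a pronoun, so Principle B applies: it must be free in its binding domain.
Binding domain of *him₆*: the matrix TP, whose subject is Anton₁.
*Anton₁* c-commands the pronoun within its binding domain → coindexation would violate Principle B.
*Emil₂*: the pronoun c-commands this R-expression → coindexation would violate Principle C on *Emil₂*.
*Ahmad₃*: the pronoun c-commands this R-expression → coindexation would violate Principle C on *Ahmad₃*.
*Felix₄*: the pronoun c-commands this R-expression → coindexation would violate Principle C on *Felix₄*.
*Hugo₅*: the pronoun c-commands this R-expression → coindexation would violate Principle C on *Hugo₅*.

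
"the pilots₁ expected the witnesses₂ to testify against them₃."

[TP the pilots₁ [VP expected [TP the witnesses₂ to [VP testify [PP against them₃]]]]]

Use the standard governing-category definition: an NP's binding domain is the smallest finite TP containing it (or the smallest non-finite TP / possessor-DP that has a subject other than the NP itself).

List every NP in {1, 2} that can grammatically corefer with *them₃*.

{1}

*them* is a pronoun, so Principle B applies: it must be free in its binding domain.
Binding domain of *them₃*: the embedded TP, whose subject is the witnesses₂.
*the pilots₁* c-commands the pronoun but from outside its binding domain, and is not c-commanded by it → coindexation permitted.
*the witnesses₂* c-commands the pronoun within its binding domain → coindexation would violate Principle B.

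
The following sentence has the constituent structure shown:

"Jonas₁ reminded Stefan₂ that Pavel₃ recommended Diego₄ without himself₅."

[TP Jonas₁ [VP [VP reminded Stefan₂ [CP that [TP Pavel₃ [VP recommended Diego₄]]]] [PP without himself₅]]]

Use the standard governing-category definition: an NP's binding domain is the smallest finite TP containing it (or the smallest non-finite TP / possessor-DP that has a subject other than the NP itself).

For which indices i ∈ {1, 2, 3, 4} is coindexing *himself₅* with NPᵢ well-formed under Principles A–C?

*himself* is an anaphor, so Principle A applies: it must be bound in its binding domain.
Binding domain of *himself₅*: the matrix TP, whose subject is Jonas₁.
*Jonas₁* c-commands the anaphor within its binding domain → licit binder.
*Stefan₂* does not c-command the anaphor → cannot bind it.
*Pavel₃* does not c-command the anaphor → cannot bind it.
*Diego₄* does not c-command the anaphor → cannot bind it.

{1}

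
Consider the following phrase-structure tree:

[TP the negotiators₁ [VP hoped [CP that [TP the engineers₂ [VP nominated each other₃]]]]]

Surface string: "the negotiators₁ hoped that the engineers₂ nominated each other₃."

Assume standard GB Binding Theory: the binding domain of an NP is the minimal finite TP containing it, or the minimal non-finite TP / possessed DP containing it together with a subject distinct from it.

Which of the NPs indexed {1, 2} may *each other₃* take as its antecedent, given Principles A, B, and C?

*each other* is an anaphor, so Principle A applies: it must be bound in its binding domain.
Binding domain of *each other₃*: the embedded TP, whose subject is the engineers₂.
*the negotiators₁* c-commands the anaphor but is outside its binding domain → cannot satisfy Principle A.
*the engineers₂* c-commands the anaphor within its binding domain → licit binder.

{2}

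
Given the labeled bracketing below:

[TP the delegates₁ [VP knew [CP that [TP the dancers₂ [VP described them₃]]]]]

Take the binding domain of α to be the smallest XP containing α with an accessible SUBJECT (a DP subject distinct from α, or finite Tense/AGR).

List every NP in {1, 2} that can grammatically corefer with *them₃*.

*them* is a pronoun, so Principle B applies: it must be free in its binding domain.
Binding domain of *them₃*: the embedded TP, whose subject is the dancers₂.
*the delegates₁* c-commands the pronoun but from outside its binding domain, and is not c-commanded by it → coindexation permitted.
*the dancers₂* c-commands the pronoun within its binding domain → coindexation would violate Principle B.

{1}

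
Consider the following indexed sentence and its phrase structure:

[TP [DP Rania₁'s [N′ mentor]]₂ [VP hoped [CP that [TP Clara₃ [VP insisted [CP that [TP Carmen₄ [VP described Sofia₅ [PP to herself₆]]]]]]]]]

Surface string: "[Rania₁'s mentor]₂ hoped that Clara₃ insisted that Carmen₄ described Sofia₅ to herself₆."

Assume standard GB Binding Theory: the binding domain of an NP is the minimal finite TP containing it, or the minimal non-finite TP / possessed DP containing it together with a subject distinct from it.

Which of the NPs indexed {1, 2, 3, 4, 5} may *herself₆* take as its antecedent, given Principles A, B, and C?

*herself* is an anaphor, so Principle A applies: it must be bound in its binding domain.
Binding domain of *herself₆*: the embedded TP, whose subject is Carmen₄.
*Rania₁* does not c-command the anaphor → cannot bind it.
*[Rania₁'s mentor]₂* c-commands the anaphor but is outside its binding domain → cannot satisfy Principle A.
*Clara₃* c-commands the anaphor but is outside its binding domain → cannot satisfy Principle A.
*Carmen₄* c-commands the anaphor within its binding domain → licit binder.
*Sofia₅* c-commands the anaphor within its binding domain → licit binder.

{4, 5}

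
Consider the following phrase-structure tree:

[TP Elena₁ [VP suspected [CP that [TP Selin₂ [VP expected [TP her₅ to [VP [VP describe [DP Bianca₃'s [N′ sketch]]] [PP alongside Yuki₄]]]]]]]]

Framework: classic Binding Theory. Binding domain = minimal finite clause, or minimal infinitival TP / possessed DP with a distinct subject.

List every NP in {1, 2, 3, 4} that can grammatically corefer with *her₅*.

*her* is a pronoun, so Principle B applies: it must be free in its binding domain.
Binding domain of *her₅*: the embedded TP, whose subject is Selin₂.
*Elena₁* c-commands the pronoun but from outside its binding domain, and is not c-commanded by it → coindexation permitted.
*Selin₂* c-commands the pronoun within its binding domain → coindexation would violate Principle B.
*Bianca₃*: the pronoun c-commands this R-expression → coindexation would violate Principle C on *Bianca₃*.
*Yuki₄*: the pronoun c-commands this R-expression → coindexation would violate Principle C on *Yuki₄*.

{1}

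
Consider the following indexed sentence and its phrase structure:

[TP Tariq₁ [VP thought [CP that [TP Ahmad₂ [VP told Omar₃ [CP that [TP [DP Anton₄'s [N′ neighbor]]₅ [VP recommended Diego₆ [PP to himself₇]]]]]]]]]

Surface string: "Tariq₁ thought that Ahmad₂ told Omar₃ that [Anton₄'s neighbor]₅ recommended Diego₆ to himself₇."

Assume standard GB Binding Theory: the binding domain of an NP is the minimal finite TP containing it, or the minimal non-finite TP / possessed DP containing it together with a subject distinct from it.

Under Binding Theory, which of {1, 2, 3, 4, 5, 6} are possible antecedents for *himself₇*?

{5, 6}

*himself* is an anaphor, so Principle A applies: it must be bound in its binding domain.
Binding domain of *himself₇*: the embedded TP, whose subject is [Anton₄'s neighbor]₅.
*Tariq₁* c-commands the anaphor but is outside its binding domain → cannot satisfy Principle A.
*Ahmad₂* c-commands the anaphor but is outside its binding domain → cannot satisfy Principle A.
*Omar₃* c-commands the anaphor but is outside its binding domain → cannot satisfy Principle A.
*Anton₄* does not c-command the anaphor → cannot bind it.
*[Anton₄'s neighbor]₅* c-commands the anaphor within its binding domain → licit binder.
*Diego₆* c-commands the anaphor within its binding domain → licit binder.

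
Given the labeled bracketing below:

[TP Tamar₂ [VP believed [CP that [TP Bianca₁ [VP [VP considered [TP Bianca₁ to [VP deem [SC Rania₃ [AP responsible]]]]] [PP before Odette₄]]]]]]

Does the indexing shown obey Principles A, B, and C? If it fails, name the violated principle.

Principle C

The two coindexed NPs are *Bianca₁* (the lower occurrence) and *Bianca₁* (the higher occurrence).
*Bianca₁* (the lower occurrence) is an R-expression. Principle C requires it to be free everywhere.
*Bianca₁* (the higher occurrence) c-commands it and carries the same index.
The R-expression is bound → Principle C violation.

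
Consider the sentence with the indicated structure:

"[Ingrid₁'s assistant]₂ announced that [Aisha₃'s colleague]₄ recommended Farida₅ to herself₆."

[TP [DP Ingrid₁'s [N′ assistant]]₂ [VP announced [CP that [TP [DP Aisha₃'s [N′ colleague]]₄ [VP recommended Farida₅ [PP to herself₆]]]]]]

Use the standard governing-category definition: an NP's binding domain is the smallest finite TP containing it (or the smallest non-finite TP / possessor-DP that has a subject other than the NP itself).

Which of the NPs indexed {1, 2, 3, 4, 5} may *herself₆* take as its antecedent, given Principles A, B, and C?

*herself* is an anaphor, so Principle A applies: it must be bound in its binding domain.
Binding domain of *herself₆*: the embedded TP, whose subject is [Aisha₃'s colleague]₄.
*Ingrid₁* does not c-command the anaphor → cannot bind it.
*[Ingrid₁'s assistant]₂* c-commands the anaphor but is outside its binding domain → cannot satisfy Principle A.
*Aisha₃* does not c-command the anaphor → cannot bind it.
*[Aisha₃'s colleague]₄* c-commands the anaphor within its binding domain → licit binder.
*Farida₅* c-commands the anaphor within its binding domain → licit binder.

{4, 5}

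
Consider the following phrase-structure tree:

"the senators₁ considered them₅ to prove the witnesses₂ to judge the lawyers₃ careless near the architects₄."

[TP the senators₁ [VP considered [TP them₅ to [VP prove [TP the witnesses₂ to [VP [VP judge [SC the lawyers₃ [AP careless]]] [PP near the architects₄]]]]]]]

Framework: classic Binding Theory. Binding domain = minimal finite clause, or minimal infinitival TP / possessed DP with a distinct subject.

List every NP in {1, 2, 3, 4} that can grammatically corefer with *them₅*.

*them* is a pronoun, so Principle B applies: it must be free in its binding domain.
Binding domain of *them₅*: the matrix TP, whose subject is the senators₁.
*the senators₁* c-commands the pronoun within its binding domain → coindexation would violate Principle B.
*the witnesses₂*: the pronoun c-commands this R-expression → coindexation would violate Principle C on *the witnesses₂*.
*the lawyers₃*: the pronoun c-commands this R-expression → coindexation would violate Principle C on *the lawyers₃*.
*the architects₄*: the pronoun c-commands this R-expression → coindexation would violate Principle C on *the architects₄*.

none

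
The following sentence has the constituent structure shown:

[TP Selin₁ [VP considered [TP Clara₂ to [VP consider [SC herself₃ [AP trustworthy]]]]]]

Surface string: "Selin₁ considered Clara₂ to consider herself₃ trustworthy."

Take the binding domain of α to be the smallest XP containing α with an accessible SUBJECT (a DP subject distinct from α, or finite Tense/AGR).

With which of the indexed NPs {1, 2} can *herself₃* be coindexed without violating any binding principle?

{2}

*herself* is an anaphor, so Principle A applies: it must be bound in its binding domain.
Binding domain of *herself₃*: the embedded TP, whose subject is Clara₂.
*Selin₁* c-commands the anaphor but is outside its binding domain → cannot satisfy Principle A.
*Clara₂* c-commands the anaphor within its binding domain → licit binder.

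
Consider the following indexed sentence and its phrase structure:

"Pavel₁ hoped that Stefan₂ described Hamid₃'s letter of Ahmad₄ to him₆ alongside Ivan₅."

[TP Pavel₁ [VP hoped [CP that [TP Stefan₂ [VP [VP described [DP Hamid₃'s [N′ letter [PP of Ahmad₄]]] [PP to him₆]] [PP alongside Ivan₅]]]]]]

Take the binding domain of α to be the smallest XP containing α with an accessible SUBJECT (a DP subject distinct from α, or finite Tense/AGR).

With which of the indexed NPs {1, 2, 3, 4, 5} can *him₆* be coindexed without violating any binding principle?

*him* is a pronoun, so Principle B applies: it must be free in its binding domain.
Binding domain of *him₆*: the embedded TP, whose subject is Stefan₂.
*Pavel₁* c-commands the pronoun but from outside its binding domain, and is not c-commanded by it → coindexation permitted.
*Stefan₂* c-commands the pronoun within its binding domain → coindexation would violate Principle B.
*Hamid₃* and the pronoun do not c-command one another → neither Principle B nor Principle C is at stake; coindexation permitted.
*Ahmad₄* and the pronoun do not c-command one another → neither Principle B nor Principle C is at stake; coindexation permitted.
*Ivan₅* and the pronoun do not c-command one another → neither Principle B nor Principle C is at stake; coindexation permitted.

{1, 3, 4, 5}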